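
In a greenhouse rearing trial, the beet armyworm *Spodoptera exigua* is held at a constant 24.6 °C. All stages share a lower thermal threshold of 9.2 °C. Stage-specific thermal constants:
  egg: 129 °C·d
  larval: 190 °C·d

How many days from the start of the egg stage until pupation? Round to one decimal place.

20.7 days

Daily accumulation at 24.6 °C = 24.6 − 9.2 = 15.4 DD/day.
Total K = 129 + 190 = 319 DD.
Total duration = 319 / 15.4 = 20.714 ≈ 20.7 days.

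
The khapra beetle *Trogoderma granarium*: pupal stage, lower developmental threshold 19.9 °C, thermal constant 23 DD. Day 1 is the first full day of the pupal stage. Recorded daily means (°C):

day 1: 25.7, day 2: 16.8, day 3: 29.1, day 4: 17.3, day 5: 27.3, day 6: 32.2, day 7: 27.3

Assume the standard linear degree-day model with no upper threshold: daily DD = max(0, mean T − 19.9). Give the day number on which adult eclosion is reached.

Daily DD above 19.9 °C: 5.8, 0.0, 9.2, 0.0, 7.4, 12.3, 7.4.
Cumulative: 5.8, 5.8, 15.0, 15.0, 22.4, 34.7, 42.1.
The total first reaches 23 DD on day 6.

day 6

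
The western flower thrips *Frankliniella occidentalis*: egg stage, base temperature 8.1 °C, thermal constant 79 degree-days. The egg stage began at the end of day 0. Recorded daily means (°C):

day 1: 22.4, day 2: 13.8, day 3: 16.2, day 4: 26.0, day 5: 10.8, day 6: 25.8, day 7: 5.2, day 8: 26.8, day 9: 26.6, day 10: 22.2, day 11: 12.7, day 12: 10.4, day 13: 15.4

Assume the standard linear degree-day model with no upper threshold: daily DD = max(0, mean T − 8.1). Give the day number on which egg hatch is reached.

Daily DD above 8.1 °C: 14.3, 5.7, 8.1, 17.9, 2.7, 17.7, 0.0, 18.7, 18.5, 14.1, 4.6, 2.3, 7.3.
Cumulative: 14.3, 20.0, 28.1, 46.0, 48.7, 66.4, 66.4, 85.1, 103.6, 117.7, 122.3, 124.6, 131.9.
The total first reaches 79 DD on day 8.

day 8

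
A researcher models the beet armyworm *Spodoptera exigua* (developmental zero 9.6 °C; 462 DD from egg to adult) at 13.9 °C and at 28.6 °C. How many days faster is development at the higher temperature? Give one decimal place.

At 13.9 °C: 462 / (13.9 − 9.6) = 462 / 4.3 = 107.442 d.
At 28.6 °C: 462 / (28.6 − 9.6) = 462 / 19.0 = 24.316 d.
Difference = |107.442 − 24.316| = 83.126 ≈ 83.1 days.

83.1 days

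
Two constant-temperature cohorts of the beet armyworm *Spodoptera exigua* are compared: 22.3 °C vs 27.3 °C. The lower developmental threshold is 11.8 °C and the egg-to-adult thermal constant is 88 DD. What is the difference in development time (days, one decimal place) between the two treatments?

2.7 days

At 22.3 °C: 88 / (22.3 − 11.8) = 88 / 10.5 = 8.381 d.
At 27.3 °C: 88 / (27.3 − 11.8) = 88 / 15.5 = 5.677 d.
Difference = |8.381 − 5.677| = 2.704 ≈ 2.7 days.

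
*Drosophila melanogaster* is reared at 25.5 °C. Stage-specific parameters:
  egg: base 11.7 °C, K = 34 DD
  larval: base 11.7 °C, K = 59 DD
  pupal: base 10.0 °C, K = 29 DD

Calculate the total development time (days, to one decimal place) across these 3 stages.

8.6 days

egg: 34 / (25.5 − 11.7) = 34 / 13.8 = 2.464 d.
larval: 59 / (25.5 − 11.7) = 59 / 13.8 = 4.275 d.
pupal: 29 / (25.5 − 10.0) = 29 / 15.5 = 1.871 d.
Sum = 8.610 ≈ 8.6 days.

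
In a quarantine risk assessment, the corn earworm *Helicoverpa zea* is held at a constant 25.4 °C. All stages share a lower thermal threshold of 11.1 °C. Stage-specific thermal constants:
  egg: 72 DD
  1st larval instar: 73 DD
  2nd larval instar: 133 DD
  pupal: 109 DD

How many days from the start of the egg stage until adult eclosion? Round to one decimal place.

27.1 days

Daily accumulation at 25.4 °C = 25.4 − 11.1 = 14.3 DD/day.
Total K = 72 + 73 + 133 + 109 = 387 DD.
Total duration = 387 / 14.3 = 27.063 ≈ 27.1 days.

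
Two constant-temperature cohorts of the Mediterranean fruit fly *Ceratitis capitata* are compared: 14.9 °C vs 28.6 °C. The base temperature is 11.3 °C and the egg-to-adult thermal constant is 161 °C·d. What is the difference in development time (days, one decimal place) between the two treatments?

At 14.9 °C: 161 / (14.9 − 11.3) = 161 / 3.6 = 44.722 d.
At 28.6 °C: 161 / (28.6 − 11.3) = 161 / 17.3 = 9.306 d.
Difference = |44.722 − 9.306| = 35.416 ≈ 35.4 days.

35.4 days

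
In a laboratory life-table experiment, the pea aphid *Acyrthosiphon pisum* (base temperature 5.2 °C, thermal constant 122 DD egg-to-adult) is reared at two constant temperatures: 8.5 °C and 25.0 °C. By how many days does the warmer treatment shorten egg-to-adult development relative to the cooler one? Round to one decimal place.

At 8.5 °C: 122 / (8.5 − 5.2) = 122 / 3.3 = 36.970 d.
At 25.0 °C: 122 / (25.0 − 5.2) = 122 / 19.8 = 6.162 d.
Difference = |36.970 − 6.162| = 30.808 ≈ 30.8 days.

30.8 days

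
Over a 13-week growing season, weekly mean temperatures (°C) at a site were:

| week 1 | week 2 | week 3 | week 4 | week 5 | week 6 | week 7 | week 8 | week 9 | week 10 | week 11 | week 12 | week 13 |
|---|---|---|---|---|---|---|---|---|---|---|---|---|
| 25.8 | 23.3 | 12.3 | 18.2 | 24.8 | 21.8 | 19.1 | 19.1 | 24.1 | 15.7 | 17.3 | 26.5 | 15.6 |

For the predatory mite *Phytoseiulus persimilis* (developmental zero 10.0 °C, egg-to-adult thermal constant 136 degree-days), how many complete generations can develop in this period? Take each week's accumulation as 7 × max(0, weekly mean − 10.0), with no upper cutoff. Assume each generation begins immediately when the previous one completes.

6 generations

Weekly DD (7 × max(0, T̄ − 10.0)): 110.6, 93.1, 16.1, 57.4, 103.6, 82.6, 63.7, 63.7, 98.7, 39.9, 51.1, 115.5, 39.2.
Season total = 935.2 DD.
Complete generations = ⌊935.2 / 136⌋ = 6.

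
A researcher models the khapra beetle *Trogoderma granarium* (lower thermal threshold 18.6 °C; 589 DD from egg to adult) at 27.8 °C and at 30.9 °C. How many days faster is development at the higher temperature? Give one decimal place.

At 27.8 °C: 589 / (27.8 − 18.6) = 589 / 9.2 = 64.022 d.
At 30.9 °C: 589 / (30.9 − 18.6) = 589 / 12.3 = 47.886 d.
Difference = |64.022 − 47.886| = 16.136 ≈ 16.1 days.

16.1 days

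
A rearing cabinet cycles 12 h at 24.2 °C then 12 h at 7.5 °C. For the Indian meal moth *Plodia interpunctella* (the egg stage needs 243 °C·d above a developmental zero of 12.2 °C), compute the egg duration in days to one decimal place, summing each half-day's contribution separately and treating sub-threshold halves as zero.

40.5 days

Day half: max(0, 24.2 − 12.2) × 0.5 = 12.0 × 0.5 = 6.00 DD.
Night half: max(0, 7.5 − 12.2) × 0.5 = 0.0 × 0.5 = 0.00 DD.
Per 24 h: 6.00 DD/day.
Duration = 243 / 6.00 = 40.500 ≈ 40.5 days.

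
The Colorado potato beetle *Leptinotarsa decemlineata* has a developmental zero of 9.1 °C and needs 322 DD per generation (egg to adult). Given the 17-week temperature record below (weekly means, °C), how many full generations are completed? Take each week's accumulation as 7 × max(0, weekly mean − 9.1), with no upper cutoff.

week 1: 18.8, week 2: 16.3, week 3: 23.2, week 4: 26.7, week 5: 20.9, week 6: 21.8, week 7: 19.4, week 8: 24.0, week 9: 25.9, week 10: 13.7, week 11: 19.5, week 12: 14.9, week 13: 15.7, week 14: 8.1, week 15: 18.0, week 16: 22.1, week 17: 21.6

Weekly DD (7 × max(0, T̄ − 9.1)): 67.9, 50.4, 98.7, 123.2, 82.6, 88.9, 72.1, 104.3, 117.6, 32.2, 72.8, 40.6, 46.2, 0.0, 62.3, 91.0, 87.5.
Season total = 1238.3 DD.
Complete generations = ⌊1238.3 / 322⌋ = 3.

3 generations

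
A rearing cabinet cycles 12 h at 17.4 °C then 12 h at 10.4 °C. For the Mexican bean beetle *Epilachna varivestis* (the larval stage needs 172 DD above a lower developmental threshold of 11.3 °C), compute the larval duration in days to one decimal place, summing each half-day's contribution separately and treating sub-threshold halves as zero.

56.4 days

Day half: max(0, 17.4 − 11.3) × 0.5 = 6.1 × 0.5 = 3.05 DD.
Night half: max(0, 10.4 − 11.3) × 0.5 = 0.0 × 0.5 = 0.00 DD.
Per 24 h: 3.05 DD/day.
Duration = 172 / 3.05 = 56.393 ≈ 56.4 days.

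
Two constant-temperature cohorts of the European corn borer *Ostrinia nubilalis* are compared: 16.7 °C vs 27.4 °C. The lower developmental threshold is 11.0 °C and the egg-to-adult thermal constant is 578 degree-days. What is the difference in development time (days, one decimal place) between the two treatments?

66.2 days

At 16.7 °C: 578 / (16.7 − 11.0) = 578 / 5.7 = 101.404 d.
At 27.4 °C: 578 / (27.4 − 11.0) = 578 / 16.4 = 35.244 d.
Difference = |101.404 − 35.244| = 66.160 ≈ 66.2 days.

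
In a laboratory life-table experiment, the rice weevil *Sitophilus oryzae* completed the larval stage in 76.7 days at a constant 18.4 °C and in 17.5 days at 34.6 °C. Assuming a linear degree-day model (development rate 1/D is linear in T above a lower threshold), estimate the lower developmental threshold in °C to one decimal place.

Under the model K = D·(T − T_b), so D₁·(T₁ − T_b) = D₂·(T₂ − T_b).
76.7·(18.4 − T_b) = 17.5·(34.6 − T_b)
T_b = (76.7·18.4 − 17.5·34.6) / (76.7 − 17.5) = 805.78 / 59.2 = 13.611 °C ≈ 13.6 °C.

13.6 °C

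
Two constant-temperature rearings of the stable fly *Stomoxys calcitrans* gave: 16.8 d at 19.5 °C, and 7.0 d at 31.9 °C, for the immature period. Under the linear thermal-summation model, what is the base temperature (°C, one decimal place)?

Under the model K = D·(T − T_b), so D₁·(T₁ − T_b) = D₂·(T₂ − T_b).
16.8·(19.5 − T_b) = 7.0·(31.9 − T_b)
T_b = (16.8·19.5 − 7.0·31.9) / (16.8 − 7.0) = 104.30 / 9.8 = 10.643 °C ≈ 10.6 °C.

10.6 °C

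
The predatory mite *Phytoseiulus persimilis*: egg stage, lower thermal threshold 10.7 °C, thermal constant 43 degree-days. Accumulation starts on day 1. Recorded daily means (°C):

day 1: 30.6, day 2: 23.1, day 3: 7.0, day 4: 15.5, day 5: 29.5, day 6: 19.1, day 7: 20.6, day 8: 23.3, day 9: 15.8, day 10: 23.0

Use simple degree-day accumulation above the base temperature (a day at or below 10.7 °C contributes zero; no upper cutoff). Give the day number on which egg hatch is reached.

Daily DD above 10.7 °C: 19.9, 12.4, 0.0, 4.8, 18.8, 8.4, 9.9, 12.6, 5.1, 12.3.
Cumulative: 19.9, 32.3, 32.3, 37.1, 55.9, 64.3, 74.2, 86.8, 91.9, 104.2.
The total first reaches 43 DD on day 5.

day 5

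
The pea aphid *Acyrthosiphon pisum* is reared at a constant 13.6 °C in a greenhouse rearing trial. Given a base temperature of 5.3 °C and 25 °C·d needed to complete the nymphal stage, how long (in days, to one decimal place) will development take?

Daily accumulation = 13.6 − 5.3 = 8.3 DD/day.
Duration = 25 / 8.3 = 3.012 ≈ 3.0 days.

3.0 days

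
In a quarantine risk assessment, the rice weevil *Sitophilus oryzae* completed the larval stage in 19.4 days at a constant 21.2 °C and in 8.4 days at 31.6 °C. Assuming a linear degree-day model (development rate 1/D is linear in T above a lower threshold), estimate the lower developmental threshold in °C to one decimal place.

Equal thermal constants: D₁(T₁ − T_b) = D₂(T₂ − T_b).
19.4·(21.2 − T_b) = 8.4·(31.6 − T_b)
T_b = (19.4·21.2 − 8.4·31.6) / (19.4 − 8.4) = 145.84 / 11.0 = 13.258 °C ≈ 13.3 °C.

13.3 °C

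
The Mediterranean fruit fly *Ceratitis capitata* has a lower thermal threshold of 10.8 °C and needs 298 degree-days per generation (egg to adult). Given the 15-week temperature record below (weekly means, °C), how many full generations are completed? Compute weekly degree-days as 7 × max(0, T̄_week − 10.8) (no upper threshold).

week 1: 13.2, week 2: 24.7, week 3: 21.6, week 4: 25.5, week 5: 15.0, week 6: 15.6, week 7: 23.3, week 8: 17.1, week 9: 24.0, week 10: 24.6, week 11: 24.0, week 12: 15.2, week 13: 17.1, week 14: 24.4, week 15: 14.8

3 generations

Weekly DD (7 × max(0, T̄ − 10.8)): 16.8, 97.3, 75.6, 102.9, 29.4, 33.6, 87.5, 44.1, 92.4, 96.6, 92.4, 30.8, 44.1, 95.2, 28.0.
Season total = 966.7 DD.
Complete generations = ⌊966.7 / 298⌋ = 3.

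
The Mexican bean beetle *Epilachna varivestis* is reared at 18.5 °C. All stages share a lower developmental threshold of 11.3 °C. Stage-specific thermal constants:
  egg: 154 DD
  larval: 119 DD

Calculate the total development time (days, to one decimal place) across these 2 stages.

37.9 days

Daily accumulation at 18.5 °C = 18.5 − 11.3 = 7.2 DD/day.
Total K = 154 + 119 = 273 DD.
Total duration = 273 / 7.2 = 37.917 ≈ 37.9 days.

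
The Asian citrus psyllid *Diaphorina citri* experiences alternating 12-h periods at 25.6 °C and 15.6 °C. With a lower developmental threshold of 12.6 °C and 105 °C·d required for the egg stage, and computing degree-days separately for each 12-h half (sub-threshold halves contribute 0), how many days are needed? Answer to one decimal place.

13.1 days

Day half: max(0, 25.6 − 12.6) × 0.5 = 13.0 × 0.5 = 6.50 DD.
Night half: max(0, 15.6 − 12.6) × 0.5 = 3.0 × 0.5 = 1.50 DD.
Per 24 h: 8.00 DD/day.
Duration = 105 / 8.00 = 13.125 ≈ 13.1 days.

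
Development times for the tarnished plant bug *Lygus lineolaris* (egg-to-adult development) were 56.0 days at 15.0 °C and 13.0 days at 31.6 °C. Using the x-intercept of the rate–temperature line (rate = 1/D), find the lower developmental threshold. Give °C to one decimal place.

Equal thermal constants: D₁(T₁ − T_b) = D₂(T₂ − T_b).
56.0·(15.0 − T_b) = 13.0·(31.6 − T_b)
T_b = (56.0·15.0 − 13.0·31.6) / (56.0 − 13.0) = 429.20 / 43.0 = 9.981 °C ≈ 10.0 °C.

10.0 °C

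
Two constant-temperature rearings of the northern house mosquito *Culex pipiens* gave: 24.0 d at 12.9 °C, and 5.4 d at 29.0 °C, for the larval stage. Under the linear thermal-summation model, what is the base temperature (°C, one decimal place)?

Equal thermal constants: D₁(T₁ − T_b) = D₂(T₂ − T_b).
24.0·(12.9 − T_b) = 5.4·(29.0 − T_b)
T_b = (24.0·12.9 − 5.4·29.0) / (24.0 − 5.4) = 153.00 / 18.6 = 8.226 °C ≈ 8.2 °C.

8.2 °C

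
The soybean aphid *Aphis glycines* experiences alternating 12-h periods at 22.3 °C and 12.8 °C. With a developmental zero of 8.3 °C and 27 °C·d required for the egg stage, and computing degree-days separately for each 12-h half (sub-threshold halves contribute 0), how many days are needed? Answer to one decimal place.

Day half: max(0, 22.3 − 8.3) × 0.5 = 14.0 × 0.5 = 7.00 DD.
Night half: max(0, 12.8 − 8.3) × 0.5 = 4.5 × 0.5 = 2.25 DD.
Per 24 h: 9.25 DD/day.
Duration = 27 / 9.25 = 2.919 ≈ 2.9 days.

2.9 days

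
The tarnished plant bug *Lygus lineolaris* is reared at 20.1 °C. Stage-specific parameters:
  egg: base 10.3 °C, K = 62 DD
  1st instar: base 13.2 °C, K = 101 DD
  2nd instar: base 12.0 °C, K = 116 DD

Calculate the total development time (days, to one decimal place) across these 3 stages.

egg: 62 / (20.1 − 10.3) = 62 / 9.8 = 6.327 d.
1st instar: 101 / (20.1 − 13.2) = 101 / 6.9 = 14.638 d.
2nd instar: 116 / (20.1 − 12.0) = 116 / 8.1 = 14.321 d.
Sum = 35.285 ≈ 35.3 days.

35.3 days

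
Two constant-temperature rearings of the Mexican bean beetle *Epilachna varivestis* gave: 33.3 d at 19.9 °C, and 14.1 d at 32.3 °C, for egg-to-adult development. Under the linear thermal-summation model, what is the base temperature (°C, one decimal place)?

10.8 °C

Under the model K = D·(T − T_b), so D₁·(T₁ − T_b) = D₂·(T₂ − T_b).
33.3·(19.9 − T_b) = 14.1·(32.3 − T_b)
T_b = (33.3·19.9 − 14.1·32.3) / (33.3 − 14.1) = 207.24 / 19.2 = 10.794 °C ≈ 10.8 °C.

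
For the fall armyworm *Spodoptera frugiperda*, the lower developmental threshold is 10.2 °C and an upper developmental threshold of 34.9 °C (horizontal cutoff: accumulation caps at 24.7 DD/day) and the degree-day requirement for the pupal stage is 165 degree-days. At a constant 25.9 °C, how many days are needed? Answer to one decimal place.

10.5 days

Daily accumulation = 25.9 − 10.2 = 15.7 DD/day.
Duration = 165 / 15.7 = 10.510 ≈ 10.5 days.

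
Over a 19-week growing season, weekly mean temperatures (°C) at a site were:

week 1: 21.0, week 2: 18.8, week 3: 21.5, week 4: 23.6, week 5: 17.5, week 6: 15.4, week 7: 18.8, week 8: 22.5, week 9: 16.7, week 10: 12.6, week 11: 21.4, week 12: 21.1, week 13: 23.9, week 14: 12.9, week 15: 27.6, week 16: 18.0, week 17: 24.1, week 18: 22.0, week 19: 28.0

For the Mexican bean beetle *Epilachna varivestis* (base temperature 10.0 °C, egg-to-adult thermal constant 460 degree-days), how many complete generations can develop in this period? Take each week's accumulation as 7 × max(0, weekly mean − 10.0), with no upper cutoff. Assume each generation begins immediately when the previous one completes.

3 generations

Weekly DD (7 × max(0, T̄ − 10.0)): 77.0, 61.6, 80.5, 95.2, 52.5, 37.8, 61.6, 87.5, 46.9, 18.2, 79.8, 77.7, 97.3, 20.3, 123.2, 56.0, 98.7, 84.0, 126.0.
Season total = 1381.8 DD.
Complete generations = ⌊1381.8 / 460⌋ = 3.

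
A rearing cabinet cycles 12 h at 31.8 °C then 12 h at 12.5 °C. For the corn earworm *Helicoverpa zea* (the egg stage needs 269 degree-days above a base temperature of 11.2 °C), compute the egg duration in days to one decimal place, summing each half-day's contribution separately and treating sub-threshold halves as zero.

24.6 days

Day half: max(0, 31.8 − 11.2) × 0.5 = 20.6 × 0.5 = 10.30 DD.
Night half: max(0, 12.5 − 11.2) × 0.5 = 1.3 × 0.5 = 0.65 DD.
Per 24 h: 10.95 DD/day.
Duration = 269 / 10.95 = 24.566 ≈ 24.6 days.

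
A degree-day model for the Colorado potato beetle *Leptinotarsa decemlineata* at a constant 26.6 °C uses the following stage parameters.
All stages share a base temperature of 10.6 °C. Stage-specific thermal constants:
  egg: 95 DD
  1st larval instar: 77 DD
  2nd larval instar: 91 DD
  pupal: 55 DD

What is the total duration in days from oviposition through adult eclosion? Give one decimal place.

Daily accumulation at 26.6 °C = 26.6 − 10.6 = 16.0 DD/day.
Total K = 95 + 77 + 91 + 55 = 318 DD.
Total duration = 318 / 16.0 = 19.875 ≈ 19.9 days.

19.9 days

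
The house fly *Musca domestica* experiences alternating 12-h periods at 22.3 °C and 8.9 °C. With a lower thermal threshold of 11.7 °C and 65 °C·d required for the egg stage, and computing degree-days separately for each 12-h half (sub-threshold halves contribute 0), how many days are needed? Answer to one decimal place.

Day half: max(0, 22.3 − 11.7) × 0.5 = 10.6 × 0.5 = 5.30 DD.
Night half: max(0, 8.9 − 11.7) × 0.5 = 0.0 × 0.5 = 0.00 DD.
Per 24 h: 5.30 DD/day.
Duration = 65 / 5.30 = 12.264 ≈ 12.3 days.

12.3 days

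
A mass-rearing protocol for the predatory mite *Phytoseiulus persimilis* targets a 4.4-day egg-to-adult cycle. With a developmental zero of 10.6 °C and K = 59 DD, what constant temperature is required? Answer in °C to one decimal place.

24.0 °C

Required daily accumulation = 59 / 4.4 = 13.409 DD/day.
T = T_base + 13.409 = 10.6 + 13.409 = 24.009 ≈ 24.0 °C.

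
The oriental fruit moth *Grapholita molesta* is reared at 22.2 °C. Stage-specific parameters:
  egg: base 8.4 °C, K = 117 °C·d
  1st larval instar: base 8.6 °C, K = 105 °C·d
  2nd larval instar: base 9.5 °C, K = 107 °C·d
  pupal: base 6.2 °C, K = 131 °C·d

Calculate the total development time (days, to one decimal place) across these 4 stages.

32.8 days

egg: 117 / (22.2 − 8.4) = 117 / 13.8 = 8.478 d.
1st larval instar: 105 / (22.2 − 8.6) = 105 / 13.6 = 7.721 d.
2nd larval instar: 107 / (22.2 − 9.5) = 107 / 12.7 = 8.425 d.
pupal: 131 / (22.2 − 6.2) = 131 / 16.0 = 8.188 d.
Sum = 32.812 ≈ 32.8 days.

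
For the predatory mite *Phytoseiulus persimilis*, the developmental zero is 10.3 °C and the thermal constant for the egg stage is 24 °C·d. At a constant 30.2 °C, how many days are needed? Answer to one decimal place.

1.2 days

Daily accumulation = 30.2 − 10.3 = 19.9 DD/day.
Duration = 24 / 19.9 = 1.206 ≈ 1.2 days.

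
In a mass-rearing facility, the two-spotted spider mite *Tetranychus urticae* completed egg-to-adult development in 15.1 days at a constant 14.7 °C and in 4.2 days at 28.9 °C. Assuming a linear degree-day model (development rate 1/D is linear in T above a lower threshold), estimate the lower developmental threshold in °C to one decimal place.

Equal thermal constants: D₁(T₁ − T_b) = D₂(T₂ − T_b).
15.1·(14.7 − T_b) = 4.2·(28.9 − T_b)
T_b = (15.1·14.7 − 4.2·28.9) / (15.1 − 4.2) = 100.59 / 10.9 = 9.228 °C ≈ 9.2 °C.

9.2 °C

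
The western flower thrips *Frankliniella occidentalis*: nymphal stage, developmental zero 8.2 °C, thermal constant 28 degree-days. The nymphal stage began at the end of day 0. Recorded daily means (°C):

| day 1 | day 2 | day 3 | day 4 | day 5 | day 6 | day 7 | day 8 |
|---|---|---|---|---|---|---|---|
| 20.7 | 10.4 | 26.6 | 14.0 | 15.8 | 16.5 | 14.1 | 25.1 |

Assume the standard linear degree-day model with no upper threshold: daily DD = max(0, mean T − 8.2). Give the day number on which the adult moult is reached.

Daily DD above 8.2 °C: 12.5, 2.2, 18.4, 5.8, 7.6, 8.3, 5.9, 16.9.
Cumulative: 12.5, 14.7, 33.1, 38.9, 46.5, 54.8, 60.7, 77.6.
The total first reaches 28 DD on day 3.

day 3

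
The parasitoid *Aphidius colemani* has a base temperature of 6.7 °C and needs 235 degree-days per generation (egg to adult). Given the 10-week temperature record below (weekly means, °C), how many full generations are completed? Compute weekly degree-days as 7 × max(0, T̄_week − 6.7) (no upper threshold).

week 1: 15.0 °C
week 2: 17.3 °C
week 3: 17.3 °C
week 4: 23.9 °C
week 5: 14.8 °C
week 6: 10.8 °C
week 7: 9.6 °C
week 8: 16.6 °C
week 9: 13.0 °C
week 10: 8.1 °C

2 generations

Weekly DD (7 × max(0, T̄ − 6.7)): 58.1, 74.2, 74.2, 120.4, 56.7, 28.7, 20.3, 69.3, 44.1, 9.8.
Season total = 555.8 DD.
Complete generations = ⌊555.8 / 235⌋ = 2.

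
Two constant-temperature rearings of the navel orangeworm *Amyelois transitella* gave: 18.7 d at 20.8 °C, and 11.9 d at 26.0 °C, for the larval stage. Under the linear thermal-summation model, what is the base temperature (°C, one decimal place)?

Under the model K = D·(T − T_b), so D₁·(T₁ − T_b) = D₂·(T₂ − T_b).
18.7·(20.8 − T_b) = 11.9·(26.0 − T_b)
T_b = (18.7·20.8 − 11.9·26.0) / (18.7 − 11.9) = 79.56 / 6.8 = 11.700 °C ≈ 11.7 °C.

11.7 °C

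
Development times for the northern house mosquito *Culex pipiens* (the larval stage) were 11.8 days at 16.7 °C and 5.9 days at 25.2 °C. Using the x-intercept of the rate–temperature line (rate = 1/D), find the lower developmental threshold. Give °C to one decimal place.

Equal thermal constants: D₁(T₁ − T_b) = D₂(T₂ − T_b).
11.8·(16.7 − T_b) = 5.9·(25.2 − T_b)
T_b = (11.8·16.7 − 5.9·25.2) / (11.8 − 5.9) = 48.38 / 5.9 = 8.200 °C ≈ 8.2 °C.

8.2 °C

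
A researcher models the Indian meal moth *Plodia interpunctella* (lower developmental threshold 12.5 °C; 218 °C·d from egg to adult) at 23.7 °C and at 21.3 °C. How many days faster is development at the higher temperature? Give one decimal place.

At 23.7 °C: 218 / (23.7 − 12.5) = 218 / 11.2 = 19.464 d.
At 21.3 °C: 218 / (21.3 − 12.5) = 218 / 8.8 = 24.773 d.
Difference = |19.464 − 24.773| = 5.308 ≈ 5.3 days.

5.3 days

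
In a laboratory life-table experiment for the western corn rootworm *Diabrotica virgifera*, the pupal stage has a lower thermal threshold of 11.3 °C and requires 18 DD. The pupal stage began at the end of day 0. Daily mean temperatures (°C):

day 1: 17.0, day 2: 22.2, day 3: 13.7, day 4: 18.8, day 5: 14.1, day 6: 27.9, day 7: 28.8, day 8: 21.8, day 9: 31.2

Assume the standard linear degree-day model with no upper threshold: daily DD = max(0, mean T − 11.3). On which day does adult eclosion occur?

Daily DD above 11.3 °C: 5.7, 10.9, 2.4, 7.5, 2.8, 16.6, 17.5, 10.5, 19.9.
Cumulative: 5.7, 16.6, 19.0, 26.5, 29.3, 45.9, 63.4, 73.9, 93.8.
The total first reaches 18 DD on day 3.

day 3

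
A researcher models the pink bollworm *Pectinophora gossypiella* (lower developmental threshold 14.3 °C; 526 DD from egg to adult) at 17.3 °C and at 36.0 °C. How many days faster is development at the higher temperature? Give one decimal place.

151.1 days

At 17.3 °C: 526 / (17.3 − 14.3) = 526 / 3.0 = 175.333 d.
At 36.0 °C: 526 / (36.0 − 14.3) = 526 / 21.7 = 24.240 d.
Difference = |175.333 − 24.240| = 151.094 ≈ 151.1 days.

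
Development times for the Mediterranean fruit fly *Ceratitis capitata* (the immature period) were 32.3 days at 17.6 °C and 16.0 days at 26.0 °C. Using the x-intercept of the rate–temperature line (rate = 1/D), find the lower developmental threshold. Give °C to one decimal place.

Under the model K = D·(T − T_b), so D₁·(T₁ − T_b) = D₂·(T₂ − T_b).
32.3·(17.6 − T_b) = 16.0·(26.0 − T_b)
T_b = (32.3·17.6 − 16.0·26.0) / (32.3 − 16.0) = 152.48 / 16.3 = 9.355 °C ≈ 9.4 °C.

9.4 °C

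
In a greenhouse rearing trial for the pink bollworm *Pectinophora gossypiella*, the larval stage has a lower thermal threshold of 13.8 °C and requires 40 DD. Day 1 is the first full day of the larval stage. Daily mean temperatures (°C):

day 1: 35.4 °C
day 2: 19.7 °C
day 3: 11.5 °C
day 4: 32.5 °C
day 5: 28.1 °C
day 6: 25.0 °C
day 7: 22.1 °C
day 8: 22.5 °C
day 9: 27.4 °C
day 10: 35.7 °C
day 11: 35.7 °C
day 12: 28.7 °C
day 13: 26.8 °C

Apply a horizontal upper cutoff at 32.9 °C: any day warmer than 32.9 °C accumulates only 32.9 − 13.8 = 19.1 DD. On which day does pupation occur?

day 4

Daily DD above 13.8 °C (capped at 19.1): 19.1, 5.9, 0.0, 18.7, 14.3, 11.2, 8.3, 8.7, 13.6, 19.1, 19.1, 14.9, 13.0.
Cumulative: 19.1, 25.0, 25.0, 43.7, 58.0, 69.2, 77.5, 86.2, 99.8, 118.9, 138.0, 152.9, 165.9.
The total first reaches 40 DD on day 4.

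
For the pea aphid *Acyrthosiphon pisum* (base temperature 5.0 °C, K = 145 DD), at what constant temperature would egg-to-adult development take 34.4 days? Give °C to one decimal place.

Required daily accumulation = 145 / 34.4 = 4.215 DD/day.
T = T_base + 4.215 = 5.0 + 4.215 = 9.215 ≈ 9.2 °C.

9.2 °C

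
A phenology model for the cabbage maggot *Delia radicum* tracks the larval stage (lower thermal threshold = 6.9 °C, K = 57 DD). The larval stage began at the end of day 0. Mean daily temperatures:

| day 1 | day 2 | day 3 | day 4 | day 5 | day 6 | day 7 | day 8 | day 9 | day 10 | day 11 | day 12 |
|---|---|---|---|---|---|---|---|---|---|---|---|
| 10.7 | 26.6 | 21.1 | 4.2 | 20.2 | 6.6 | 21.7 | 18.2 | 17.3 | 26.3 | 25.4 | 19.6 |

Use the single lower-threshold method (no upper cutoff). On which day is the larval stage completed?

Daily DD above 6.9 °C: 3.8, 19.7, 14.2, 0.0, 13.3, 0.0, 14.8, 11.3, 10.4, 19.4, 18.5, 12.7.
Cumulative: 3.8, 23.5, 37.7, 37.7, 51.0, 51.0, 65.8, 77.1, 87.5, 106.9, 125.4, 138.1.
The total first reaches 57 DD on day 7.

day 7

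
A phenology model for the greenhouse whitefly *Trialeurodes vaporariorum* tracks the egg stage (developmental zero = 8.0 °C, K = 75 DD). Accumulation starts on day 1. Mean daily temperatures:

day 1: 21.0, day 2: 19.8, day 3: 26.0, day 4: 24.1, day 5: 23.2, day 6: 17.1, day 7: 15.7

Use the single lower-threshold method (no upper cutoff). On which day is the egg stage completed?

Daily DD above 8.0 °C: 13.0, 11.8, 18.0, 16.1, 15.2, 9.1, 7.7.
Cumulative: 13.0, 24.8, 42.8, 58.9, 74.1, 83.2, 90.9.
The total first reaches 75 DD on day 6.

day 6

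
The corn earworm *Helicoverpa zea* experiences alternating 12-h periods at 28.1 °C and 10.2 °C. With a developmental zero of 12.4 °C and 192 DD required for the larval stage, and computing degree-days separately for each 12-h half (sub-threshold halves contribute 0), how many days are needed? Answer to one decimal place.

Day half: max(0, 28.1 − 12.4) × 0.5 = 15.7 × 0.5 = 7.85 DD.
Night half: max(0, 10.2 − 12.4) × 0.5 = 0.0 × 0.5 = 0.00 DD.
Per 24 h: 7.85 DD/day.
Duration = 192 / 7.85 = 24.459 ≈ 24.5 days.

24.5 days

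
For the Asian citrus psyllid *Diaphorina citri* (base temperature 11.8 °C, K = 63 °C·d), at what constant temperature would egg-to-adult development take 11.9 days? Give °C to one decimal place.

Required daily accumulation = 63 / 11.9 = 5.294 DD/day.
T = T_base + 5.294 = 11.8 + 5.294 = 17.094 ≈ 17.1 °C.

17.1 °C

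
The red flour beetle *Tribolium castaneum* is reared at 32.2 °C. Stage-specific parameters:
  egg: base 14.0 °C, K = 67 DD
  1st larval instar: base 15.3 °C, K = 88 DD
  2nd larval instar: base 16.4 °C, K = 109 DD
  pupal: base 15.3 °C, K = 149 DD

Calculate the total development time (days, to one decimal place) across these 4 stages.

24.6 days

egg: 67 / (32.2 − 14.0) = 67 / 18.2 = 3.681 d.
1st larval instar: 88 / (32.2 − 15.3) = 88 / 16.9 = 5.207 d.
2nd larval instar: 109 / (32.2 − 16.4) = 109 / 15.8 = 6.899 d.
pupal: 149 / (32.2 − 15.3) = 149 / 16.9 = 8.817 d.
Sum = 24.604 ≈ 24.6 days.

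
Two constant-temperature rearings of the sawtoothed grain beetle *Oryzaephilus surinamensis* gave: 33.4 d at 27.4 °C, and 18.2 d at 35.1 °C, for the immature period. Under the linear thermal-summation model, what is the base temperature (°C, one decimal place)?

18.2 °C

Linear rate model ⇒ the product D·(T − T_b) is constant across temperatures.
33.4·(27.4 − T_b) = 18.2·(35.1 − T_b)
T_b = (33.4·27.4 − 18.2·35.1) / (33.4 − 18.2) = 276.34 / 15.2 = 18.180 °C ≈ 18.2 °C.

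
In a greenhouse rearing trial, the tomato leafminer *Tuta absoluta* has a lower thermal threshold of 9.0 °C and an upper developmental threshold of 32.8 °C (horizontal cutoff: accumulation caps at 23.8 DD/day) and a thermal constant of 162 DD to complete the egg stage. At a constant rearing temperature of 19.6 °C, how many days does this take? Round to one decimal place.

Daily accumulation = 19.6 − 9.0 = 10.6 DD/day.
Duration = 162 / 10.6 = 15.283 ≈ 15.3 days.

15.3 days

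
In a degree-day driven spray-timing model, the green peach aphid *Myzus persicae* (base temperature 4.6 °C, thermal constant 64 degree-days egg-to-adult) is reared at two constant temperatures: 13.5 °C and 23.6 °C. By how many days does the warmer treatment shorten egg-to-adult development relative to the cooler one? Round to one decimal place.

3.8 days

At 13.5 °C: 64 / (13.5 − 4.6) = 64 / 8.9 = 7.191 d.
At 23.6 °C: 64 / (23.6 − 4.6) = 64 / 19.0 = 3.368 d.
Difference = |7.191 − 3.368| = 3.823 ≈ 3.8 days.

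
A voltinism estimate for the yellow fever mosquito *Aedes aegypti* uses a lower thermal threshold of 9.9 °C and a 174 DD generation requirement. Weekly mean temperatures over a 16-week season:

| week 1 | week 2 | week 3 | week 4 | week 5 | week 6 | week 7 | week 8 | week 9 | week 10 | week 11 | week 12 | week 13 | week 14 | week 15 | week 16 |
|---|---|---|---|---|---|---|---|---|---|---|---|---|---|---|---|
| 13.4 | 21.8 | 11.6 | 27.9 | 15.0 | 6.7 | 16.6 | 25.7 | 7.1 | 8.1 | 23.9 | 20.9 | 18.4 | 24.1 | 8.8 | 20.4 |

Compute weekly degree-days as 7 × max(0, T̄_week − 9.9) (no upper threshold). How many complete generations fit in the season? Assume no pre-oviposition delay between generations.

4 generations

Weekly DD (7 × max(0, T̄ − 9.9)): 24.5, 83.3, 11.9, 126.0, 35.7, 0.0, 46.9, 110.6, 0.0, 0.0, 98.0, 77.0, 59.5, 99.4, 0.0, 73.5.
Season total = 846.3 DD.
Complete generations = ⌊846.3 / 174⌋ = 4.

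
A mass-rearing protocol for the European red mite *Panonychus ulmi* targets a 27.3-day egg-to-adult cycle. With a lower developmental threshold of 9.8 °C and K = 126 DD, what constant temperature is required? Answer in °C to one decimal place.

14.4 °C

Required daily accumulation = 126 / 27.3 = 4.615 DD/day.
T = T_base + 4.615 = 9.8 + 4.615 = 14.415 ≈ 14.4 °C.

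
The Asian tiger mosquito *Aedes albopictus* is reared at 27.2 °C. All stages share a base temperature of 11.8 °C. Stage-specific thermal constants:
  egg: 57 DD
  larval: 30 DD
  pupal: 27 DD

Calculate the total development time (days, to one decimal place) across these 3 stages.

7.4 days

Daily accumulation at 27.2 °C = 27.2 − 11.8 = 15.4 DD/day.
Total K = 57 + 30 + 27 = 114 DD.
Total duration = 114 / 15.4 = 7.403 ≈ 7.4 days.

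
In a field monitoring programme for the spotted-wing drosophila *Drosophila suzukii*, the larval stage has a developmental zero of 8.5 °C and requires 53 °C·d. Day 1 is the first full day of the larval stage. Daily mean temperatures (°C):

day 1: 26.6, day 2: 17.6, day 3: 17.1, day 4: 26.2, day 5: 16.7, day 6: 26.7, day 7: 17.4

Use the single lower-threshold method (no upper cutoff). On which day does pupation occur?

Daily DD above 8.5 °C: 18.1, 9.1, 8.6, 17.7, 8.2, 18.2, 8.9.
Cumulative: 18.1, 27.2, 35.8, 53.5, 61.7, 79.9, 88.8.
The total first reaches 53 DD on day 4.

day 4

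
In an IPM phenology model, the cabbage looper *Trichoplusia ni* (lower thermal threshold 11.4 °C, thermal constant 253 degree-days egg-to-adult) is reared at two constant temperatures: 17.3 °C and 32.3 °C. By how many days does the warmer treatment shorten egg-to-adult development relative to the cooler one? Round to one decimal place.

30.8 days

At 17.3 °C: 253 / (17.3 − 11.4) = 253 / 5.9 = 42.881 d.
At 32.3 °C: 253 / (32.3 − 11.4) = 253 / 20.9 = 12.105 d.
Difference = |42.881 − 12.105| = 30.776 ≈ 30.8 days.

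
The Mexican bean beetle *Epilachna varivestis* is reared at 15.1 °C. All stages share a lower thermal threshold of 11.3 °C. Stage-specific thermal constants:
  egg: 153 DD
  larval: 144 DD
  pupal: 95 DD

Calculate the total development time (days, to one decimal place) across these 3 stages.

Daily accumulation at 15.1 °C = 15.1 − 11.3 = 3.8 DD/day.
Total K = 153 + 144 + 95 = 392 DD.
Total duration = 392 / 3.8 = 103.158 ≈ 103.2 days.

103.2 days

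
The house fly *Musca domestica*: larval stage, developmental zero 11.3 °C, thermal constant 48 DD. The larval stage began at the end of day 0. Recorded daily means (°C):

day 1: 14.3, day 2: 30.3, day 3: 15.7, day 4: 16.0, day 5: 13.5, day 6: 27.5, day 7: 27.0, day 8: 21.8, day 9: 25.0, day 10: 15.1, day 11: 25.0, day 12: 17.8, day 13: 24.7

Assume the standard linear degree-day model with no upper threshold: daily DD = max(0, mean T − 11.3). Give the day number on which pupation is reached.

Daily DD above 11.3 °C: 3.0, 19.0, 4.4, 4.7, 2.2, 16.2, 15.7, 10.5, 13.7, 3.8, 13.7, 6.5, 13.4.
Cumulative: 3.0, 22.0, 26.4, 31.1, 33.3, 49.5, 65.2, 75.7, 89.4, 93.2, 106.9, 113.4, 126.8.
The total first reaches 48 DD on day 6.

day 6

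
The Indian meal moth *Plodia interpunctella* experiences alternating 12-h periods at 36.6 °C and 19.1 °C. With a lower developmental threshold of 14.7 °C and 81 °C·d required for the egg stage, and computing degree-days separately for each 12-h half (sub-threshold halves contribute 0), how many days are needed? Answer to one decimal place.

6.2 days

Day half: max(0, 36.6 − 14.7) × 0.5 = 21.9 × 0.5 = 10.95 DD.
Night half: max(0, 19.1 − 14.7) × 0.5 = 4.4 × 0.5 = 2.20 DD.
Per 24 h: 13.15 DD/day.
Duration = 81 / 13.15 = 6.160 ≈ 6.2 days.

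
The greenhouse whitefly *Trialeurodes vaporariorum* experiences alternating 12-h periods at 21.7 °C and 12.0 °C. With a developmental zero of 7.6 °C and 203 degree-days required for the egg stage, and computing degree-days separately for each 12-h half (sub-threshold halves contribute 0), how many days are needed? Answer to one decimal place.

Day half: max(0, 21.7 − 7.6) × 0.5 = 14.1 × 0.5 = 7.05 DD.
Night half: max(0, 12.0 − 7.6) × 0.5 = 4.4 × 0.5 = 2.20 DD.
Per 24 h: 9.25 DD/day.
Duration = 203 / 9.25 = 21.946 ≈ 21.9 days.

21.9 days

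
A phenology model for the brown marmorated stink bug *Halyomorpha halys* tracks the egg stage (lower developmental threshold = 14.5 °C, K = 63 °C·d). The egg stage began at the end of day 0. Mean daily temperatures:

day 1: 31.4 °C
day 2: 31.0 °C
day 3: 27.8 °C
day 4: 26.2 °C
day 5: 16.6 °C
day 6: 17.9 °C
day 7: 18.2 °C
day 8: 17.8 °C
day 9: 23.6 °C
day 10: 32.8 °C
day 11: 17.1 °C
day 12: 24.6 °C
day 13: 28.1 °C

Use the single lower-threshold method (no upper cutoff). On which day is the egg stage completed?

Daily DD above 14.5 °C: 16.9, 16.5, 13.3, 11.7, 2.1, 3.4, 3.7, 3.3, 9.1, 18.3, 2.6, 10.1, 13.6.
Cumulative: 16.9, 33.4, 46.7, 58.4, 60.5, 63.9, 67.6, 70.9, 80.0, 98.3, 100.9, 111.0, 124.6.
The total first reaches 63 DD on day 6.

day 6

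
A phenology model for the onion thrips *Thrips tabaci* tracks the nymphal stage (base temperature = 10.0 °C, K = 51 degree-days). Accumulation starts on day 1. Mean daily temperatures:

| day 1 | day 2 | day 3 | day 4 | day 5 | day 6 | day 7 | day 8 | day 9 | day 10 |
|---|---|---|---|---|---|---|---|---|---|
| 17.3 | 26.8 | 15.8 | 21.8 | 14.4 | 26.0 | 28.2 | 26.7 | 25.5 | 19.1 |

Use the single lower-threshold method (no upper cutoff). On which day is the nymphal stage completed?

Daily DD above 10.0 °C: 7.3, 16.8, 5.8, 11.8, 4.4, 16.0, 18.2, 16.7, 15.5, 9.1.
Cumulative: 7.3, 24.1, 29.9, 41.7, 46.1, 62.1, 80.3, 97.0, 112.5, 121.6.
The total first reaches 51 DD on day 6.

day 6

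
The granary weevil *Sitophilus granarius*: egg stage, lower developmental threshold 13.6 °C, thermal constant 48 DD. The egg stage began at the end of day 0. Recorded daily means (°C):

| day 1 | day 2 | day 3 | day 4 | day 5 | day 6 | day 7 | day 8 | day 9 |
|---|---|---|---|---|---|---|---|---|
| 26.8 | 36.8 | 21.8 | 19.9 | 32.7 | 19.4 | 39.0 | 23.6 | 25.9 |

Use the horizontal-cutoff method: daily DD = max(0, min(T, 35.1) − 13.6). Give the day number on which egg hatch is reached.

day 4

Daily DD above 13.6 °C (capped at 21.5): 13.2, 21.5, 8.2, 6.3, 19.1, 5.8, 21.5, 10.0, 12.3.
Cumulative: 13.2, 34.7, 42.9, 49.2, 68.3, 74.1, 95.6, 105.6, 117.9.
The total first reaches 48 DD on day 4.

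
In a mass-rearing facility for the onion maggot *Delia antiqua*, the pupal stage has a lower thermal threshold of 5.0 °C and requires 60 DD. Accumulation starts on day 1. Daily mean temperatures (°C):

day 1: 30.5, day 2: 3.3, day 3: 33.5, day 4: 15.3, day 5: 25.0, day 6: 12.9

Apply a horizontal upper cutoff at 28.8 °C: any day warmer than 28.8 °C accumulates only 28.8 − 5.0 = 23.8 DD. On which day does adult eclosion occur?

day 5

Daily DD above 5.0 °C (capped at 23.8): 23.8, 0.0, 23.8, 10.3, 20.0, 7.9.
Cumulative: 23.8, 23.8, 47.6, 57.9, 77.9, 85.8.
The total first reaches 60 DD on day 5.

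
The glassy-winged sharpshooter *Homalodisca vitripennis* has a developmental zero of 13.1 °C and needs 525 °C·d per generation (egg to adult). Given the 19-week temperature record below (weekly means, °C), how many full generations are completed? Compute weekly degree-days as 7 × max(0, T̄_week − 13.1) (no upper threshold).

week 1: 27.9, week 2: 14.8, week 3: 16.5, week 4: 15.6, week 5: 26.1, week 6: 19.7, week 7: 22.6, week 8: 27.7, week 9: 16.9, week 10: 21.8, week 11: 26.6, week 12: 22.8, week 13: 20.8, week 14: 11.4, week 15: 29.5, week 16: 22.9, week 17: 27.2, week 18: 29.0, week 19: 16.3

Weekly DD (7 × max(0, T̄ − 13.1)): 103.6, 11.9, 23.8, 17.5, 91.0, 46.2, 66.5, 102.2, 26.6, 60.9, 94.5, 67.9, 53.9, 0.0, 114.8, 68.6, 98.7, 111.3, 22.4.
Season total = 1182.3 DD.
Complete generations = ⌊1182.3 / 525⌋ = 2.

2 generations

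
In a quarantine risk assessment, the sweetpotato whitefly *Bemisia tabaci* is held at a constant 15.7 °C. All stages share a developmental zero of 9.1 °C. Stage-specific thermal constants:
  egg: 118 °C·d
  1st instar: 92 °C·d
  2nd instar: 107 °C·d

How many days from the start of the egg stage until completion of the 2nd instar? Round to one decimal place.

48.0 days

Daily accumulation at 15.7 °C = 15.7 − 9.1 = 6.6 DD/day.
Total K = 118 + 92 + 107 = 317 DD.
Total duration = 317 / 6.6 = 48.030 ≈ 48.0 days.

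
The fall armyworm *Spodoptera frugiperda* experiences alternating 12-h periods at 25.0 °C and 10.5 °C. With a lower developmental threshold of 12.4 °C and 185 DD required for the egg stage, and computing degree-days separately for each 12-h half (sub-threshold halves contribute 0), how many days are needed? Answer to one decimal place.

29.4 days

Day half: max(0, 25.0 − 12.4) × 0.5 = 12.6 × 0.5 = 6.30 DD.
Night half: max(0, 10.5 − 12.4) × 0.5 = 0.0 × 0.5 = 0.00 DD.
Per 24 h: 6.30 DD/day.
Duration = 185 / 6.30 = 29.365 ≈ 29.4 days.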